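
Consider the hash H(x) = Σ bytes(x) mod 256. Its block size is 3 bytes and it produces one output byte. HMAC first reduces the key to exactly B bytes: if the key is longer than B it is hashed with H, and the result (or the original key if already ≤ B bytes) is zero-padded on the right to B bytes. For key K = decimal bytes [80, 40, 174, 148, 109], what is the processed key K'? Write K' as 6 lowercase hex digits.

270000

|K| = 5 > B = 3, so first hash the key.
H(K): sum = 80+40+174+148+109 = 551; mod 256 = 39 → 27.
Zero-pad H(K) = 27 to 3 bytes: K' = 27 00 00.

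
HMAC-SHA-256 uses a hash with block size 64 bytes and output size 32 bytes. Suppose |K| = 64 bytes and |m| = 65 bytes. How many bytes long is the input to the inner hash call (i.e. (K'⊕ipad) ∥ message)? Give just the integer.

129

Key is 64 ≤ 64 bytes, zero-padded: |K'| = 64.
Inner input = (K'⊕ipad) ∥ m → 64 + 65 = 129 bytes.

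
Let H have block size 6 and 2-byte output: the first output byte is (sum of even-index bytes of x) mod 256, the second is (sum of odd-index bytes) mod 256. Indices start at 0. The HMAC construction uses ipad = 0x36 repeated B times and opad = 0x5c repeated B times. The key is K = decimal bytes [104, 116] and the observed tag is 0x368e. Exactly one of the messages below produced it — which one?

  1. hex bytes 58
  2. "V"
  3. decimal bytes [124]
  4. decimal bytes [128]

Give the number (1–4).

Key decimal bytes [104, 116] = 68 74 is 2 bytes ≤ B = 6; zero-pad to 6 bytes: K' = 68 74 00 00 00 00.
K' ⊕ ipad = 5e 42 36 36 36 36; K' ⊕ opad = 34 28 5c 5c 5c 5c.
m1: inner = H(5e 42 36 36 36 36 58) = 22 ae; tag = H(34 28 5c 5c 5c 5c 22 ae) = 0e8e
m2: inner = H(5e 42 36 36 36 36 56) = 20 ae; tag = H(34 28 5c 5c 5c 5c 20 ae) = 0c8e
m3: inner = H(5e 42 36 36 36 36 7c) = 46 ae; tag = H(34 28 5c 5c 5c 5c 46 ae) = 328e
m4: inner = H(5e 42 36 36 36 36 80) = 4a ae; tag = H(34 28 5c 5c 5c 5c 4a ae) = 368e ← matches

4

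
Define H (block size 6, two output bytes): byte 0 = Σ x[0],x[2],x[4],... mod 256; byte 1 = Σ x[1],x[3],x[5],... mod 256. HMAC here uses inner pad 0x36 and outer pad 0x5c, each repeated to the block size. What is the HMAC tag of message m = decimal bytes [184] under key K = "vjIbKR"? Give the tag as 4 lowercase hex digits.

Key "vjIbKR" = 76 6a 49 62 4b 52 is exactly B = 6 bytes: K' = 76 6a 49 62 4b 52.
K' ⊕ ipad = 40 5c 7f 54 7d 64.  K' ⊕ opad = 2a 36 15 3e 17 0e.
Inner input = (K'⊕ipad) ∥ m = 40 5c 7f 54 7d 64 ∥ b8.
Inner hash: even-index sum = 500 mod 256 = 244; odd-index sum = 276 mod 256 = 20 → f4 14.
Outer input = (K'⊕opad) ∥ inner = 2a 36 15 3e 17 0e ∥ f4 14.
Outer hash (tag): even-index sum = 330 mod 256 = 74; odd-index sum = 150 mod 256 = 150 → 4a 96.

4a96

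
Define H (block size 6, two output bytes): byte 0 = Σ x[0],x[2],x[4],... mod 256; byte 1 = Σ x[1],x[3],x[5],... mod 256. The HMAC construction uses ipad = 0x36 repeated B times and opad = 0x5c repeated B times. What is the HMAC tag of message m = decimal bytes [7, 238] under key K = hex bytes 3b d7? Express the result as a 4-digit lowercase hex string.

Key hex bytes 3b d7 is 2 bytes ≤ B = 6; zero-pad to 6 bytes: K' = 3b d7 00 00 00 00.
K' ⊕ ipad = 0d e1 36 36 36 36.  K' ⊕ opad = 67 8b 5c 5c 5c 5c.
Inner input = (K'⊕ipad) ∥ m = 0d e1 36 36 36 36 ∥ 07 ee.
Inner hash: even-index sum = 128 mod 256 = 128; odd-index sum = 571 mod 256 = 59 → 80 3b.
Outer input = (K'⊕opad) ∥ inner = 67 8b 5c 5c 5c 5c ∥ 80 3b.
Outer hash (tag): even-index sum = 415 mod 256 = 159; odd-index sum = 382 mod 256 = 126 → 9f 7e.

9f7e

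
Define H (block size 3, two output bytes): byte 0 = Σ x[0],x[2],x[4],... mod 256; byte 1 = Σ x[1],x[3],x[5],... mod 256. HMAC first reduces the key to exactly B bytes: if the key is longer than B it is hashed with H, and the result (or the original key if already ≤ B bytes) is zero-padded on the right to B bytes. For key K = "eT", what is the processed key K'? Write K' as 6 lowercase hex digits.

Key "eT" = 65 54 is 2 bytes ≤ B = 3; zero-pad to 3 bytes: K' = 65 54 00.

655400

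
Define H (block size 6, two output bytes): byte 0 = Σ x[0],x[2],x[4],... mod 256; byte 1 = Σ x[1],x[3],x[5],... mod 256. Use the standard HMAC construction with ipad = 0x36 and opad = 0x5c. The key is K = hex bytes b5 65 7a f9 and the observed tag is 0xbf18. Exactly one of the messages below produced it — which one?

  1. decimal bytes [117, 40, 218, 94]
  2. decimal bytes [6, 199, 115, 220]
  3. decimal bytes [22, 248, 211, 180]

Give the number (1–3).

Key hex bytes b5 65 7a f9 is 4 bytes ≤ B = 6; zero-pad to 6 bytes: K' = b5 65 7a f9 00 00.
K' ⊕ ipad = 83 53 4c cf 36 36; K' ⊕ opad = e9 39 26 a5 5c 5c.
m1: inner = H(83 53 4c cf 36 36 75 28 da 5e) = 54 de; tag = H(e9 39 26 a5 5c 5c 54 de) = bf18 ← matches
m2: inner = H(83 53 4c cf 36 36 06 c7 73 dc) = 7e fb; tag = H(e9 39 26 a5 5c 5c 7e fb) = e935
m3: inner = H(83 53 4c cf 36 36 16 f8 d3 b4) = ee 04; tag = H(e9 39 26 a5 5c 5c ee 04) = 593e

1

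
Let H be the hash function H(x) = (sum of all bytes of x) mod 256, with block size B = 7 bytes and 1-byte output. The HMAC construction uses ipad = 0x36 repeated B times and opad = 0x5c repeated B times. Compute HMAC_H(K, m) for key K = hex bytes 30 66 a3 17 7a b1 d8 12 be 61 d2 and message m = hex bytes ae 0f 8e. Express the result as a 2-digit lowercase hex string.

21

Key hex bytes 30 66 a3 17 7a b1 d8 12 be 61 d2 is 11 bytes > B = 7, so hash it first: H(key) = 56, then zero-pad to 7 bytes: K' = 56 00 00 00 00 00 00.
K' ⊕ ipad = 60 36 36 36 36 36 36.  K' ⊕ opad = 0a 5c 5c 5c 5c 5c 5c.
Inner input = (K'⊕ipad) ∥ m = 60 36 36 36 36 36 36 ∥ ae 0f 8e.
Inner hash: sum = 96+54+54+54+54+54+54+174+15+142 = 751; mod 256 = 239 → ef.
Outer input = (K'⊕opad) ∥ inner = 0a 5c 5c 5c 5c 5c 5c ∥ ef.
Outer hash (tag): sum = 10+92+92+92+92+92+92+239 = 801; mod 256 = 33 → 21.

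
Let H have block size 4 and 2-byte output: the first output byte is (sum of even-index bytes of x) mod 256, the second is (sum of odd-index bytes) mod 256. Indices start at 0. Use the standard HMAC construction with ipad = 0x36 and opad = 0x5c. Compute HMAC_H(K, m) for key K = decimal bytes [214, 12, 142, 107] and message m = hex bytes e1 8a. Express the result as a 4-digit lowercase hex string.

Key decimal bytes [214, 12, 142, 107] = d6 0c 8e 6b is exactly B = 4 bytes: K' = d6 0c 8e 6b.
K' ⊕ ipad = e0 3a b8 5d.  K' ⊕ opad = 8a 50 d2 37.
Inner input = (K'⊕ipad) ∥ m = e0 3a b8 5d ∥ e1 8a.
Inner hash: even-index sum = 633 mod 256 = 121; odd-index sum = 289 mod 256 = 33 → 79 21.
Outer input = (K'⊕opad) ∥ inner = 8a 50 d2 37 ∥ 79 21.
Outer hash (tag): even-index sum = 469 mod 256 = 213; odd-index sum = 168 mod 256 = 168 → d5 a8.

d5a8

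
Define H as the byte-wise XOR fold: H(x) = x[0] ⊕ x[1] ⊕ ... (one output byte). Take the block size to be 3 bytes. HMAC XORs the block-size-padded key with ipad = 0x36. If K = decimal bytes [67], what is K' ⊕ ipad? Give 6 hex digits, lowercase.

Key decimal bytes [67] = 43 is 1 byte ≤ B = 3; zero-pad to 3 bytes: K' = 43 00 00.
XOR each byte with 0x36: 43⊕36=75, 00⊕36=36, 00⊕36=36.

753636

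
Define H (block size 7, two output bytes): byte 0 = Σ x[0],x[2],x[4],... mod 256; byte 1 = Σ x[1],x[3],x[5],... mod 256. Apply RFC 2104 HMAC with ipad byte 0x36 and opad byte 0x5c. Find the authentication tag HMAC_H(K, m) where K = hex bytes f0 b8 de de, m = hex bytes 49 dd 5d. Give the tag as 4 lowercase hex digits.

38b9

Key hex bytes f0 b8 de de is 4 bytes ≤ B = 7; zero-pad to 7 bytes: K' = f0 b8 de de 00 00 00.
K' ⊕ ipad = c6 8e e8 e8 36 36 36.  K' ⊕ opad = ac e4 82 82 5c 5c 5c.
Inner input = (K'⊕ipad) ∥ m = c6 8e e8 e8 36 36 36 ∥ 49 dd 5d.
Inner hash: even-index sum = 759 mod 256 = 247; odd-index sum = 594 mod 256 = 82 → f7 52.
Outer input = (K'⊕opad) ∥ inner = ac e4 82 82 5c 5c 5c ∥ f7 52.
Outer hash (tag): even-index sum = 568 mod 256 = 56; odd-index sum = 697 mod 256 = 185 → 38 b9.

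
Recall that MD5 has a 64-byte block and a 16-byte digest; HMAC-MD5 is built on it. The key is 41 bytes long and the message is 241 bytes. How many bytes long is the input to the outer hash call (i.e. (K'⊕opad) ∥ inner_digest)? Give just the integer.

80

Key is 41 ≤ 64 bytes, zero-padded: |K'| = 64.
Outer input = (K'⊕opad) ∥ H(inner) → 64 + 16 = 80 bytes.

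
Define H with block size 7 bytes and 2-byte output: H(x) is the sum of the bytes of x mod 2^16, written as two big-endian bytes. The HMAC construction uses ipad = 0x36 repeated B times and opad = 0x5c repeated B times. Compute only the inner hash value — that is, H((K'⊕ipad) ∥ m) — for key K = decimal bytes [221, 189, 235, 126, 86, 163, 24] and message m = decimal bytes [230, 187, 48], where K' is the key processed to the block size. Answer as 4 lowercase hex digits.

Key decimal bytes [221, 189, 235, 126, 86, 163, 24] = dd bd eb 7e 56 a3 18 is exactly B = 7 bytes: K' = dd bd eb 7e 56 a3 18.
K' ⊕ ipad = eb 8b dd 48 60 95 2e.
Inner input = eb 8b dd 48 60 95 2e ∥ e6 bb 30.
Inner hash: sum = 235+139+221+72+96+149+46+230+187+48 = 1423 → 05 8f.

058f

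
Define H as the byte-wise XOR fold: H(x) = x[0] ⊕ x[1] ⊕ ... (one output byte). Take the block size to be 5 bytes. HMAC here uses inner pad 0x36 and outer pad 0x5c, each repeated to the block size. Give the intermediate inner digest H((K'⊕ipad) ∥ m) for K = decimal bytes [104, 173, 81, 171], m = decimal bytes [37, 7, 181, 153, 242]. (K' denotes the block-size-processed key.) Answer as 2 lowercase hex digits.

Key decimal bytes [104, 173, 81, 171] = 68 ad 51 ab is 4 bytes ≤ B = 5; zero-pad to 5 bytes: K' = 68 ad 51 ab 00.
K' ⊕ ipad = 5e 9b 67 9d 36.
Inner input = 5e 9b 67 9d 36 ∥ 25 07 b5 99 f2.
Inner hash: XOR 5e⊕9b⊕67⊕9d⊕36⊕25⊕07⊕b5⊕99⊕f2 = f5.

f5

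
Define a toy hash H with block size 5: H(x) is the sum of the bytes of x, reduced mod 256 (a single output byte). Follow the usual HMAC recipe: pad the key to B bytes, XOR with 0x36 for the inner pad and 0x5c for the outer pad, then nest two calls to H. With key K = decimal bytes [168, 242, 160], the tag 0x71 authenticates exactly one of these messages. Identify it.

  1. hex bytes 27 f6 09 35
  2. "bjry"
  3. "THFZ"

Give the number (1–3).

2

Key decimal bytes [168, 242, 160] = a8 f2 a0 is 3 bytes ≤ B = 5; zero-pad to 5 bytes: K' = a8 f2 a0 00 00.
K' ⊕ ipad = 9e c4 96 36 36; K' ⊕ opad = f4 ae fc 5c 5c.
m1: inner = H(9e c4 96 36 36 27 f6 09 35) = bf; tag = H(f4 ae fc 5c 5c bf) = 15
m2: inner = H(9e c4 96 36 36 62 6a 72 79) = 1b; tag = H(f4 ae fc 5c 5c 1b) = 71 ← matches
m3: inner = H(9e c4 96 36 36 54 48 46 5a) = a0; tag = H(f4 ae fc 5c 5c a0) = f6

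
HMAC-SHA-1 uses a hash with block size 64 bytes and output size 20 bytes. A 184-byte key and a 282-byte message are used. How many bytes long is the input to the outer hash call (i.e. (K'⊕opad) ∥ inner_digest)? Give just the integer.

84

Key is 184 > 64 bytes, so it is hashed to 20 bytes then zero-padded to 64: |K'| = 64.
Outer input = (K'⊕opad) ∥ H(inner) → 64 + 20 = 84 bytes.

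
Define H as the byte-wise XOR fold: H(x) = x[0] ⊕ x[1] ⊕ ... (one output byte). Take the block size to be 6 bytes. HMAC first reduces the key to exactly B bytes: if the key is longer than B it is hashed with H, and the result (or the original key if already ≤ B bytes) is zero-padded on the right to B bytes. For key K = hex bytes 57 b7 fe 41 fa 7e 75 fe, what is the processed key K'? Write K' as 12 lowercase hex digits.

|K| = 8 > B = 6, so first hash the key.
H(K): XOR 57⊕b7⊕fe⊕41⊕fa⊕7e⊕75⊕fe = 50.
Zero-pad H(K) = 50 to 6 bytes: K' = 50 00 00 00 00 00.

500000000000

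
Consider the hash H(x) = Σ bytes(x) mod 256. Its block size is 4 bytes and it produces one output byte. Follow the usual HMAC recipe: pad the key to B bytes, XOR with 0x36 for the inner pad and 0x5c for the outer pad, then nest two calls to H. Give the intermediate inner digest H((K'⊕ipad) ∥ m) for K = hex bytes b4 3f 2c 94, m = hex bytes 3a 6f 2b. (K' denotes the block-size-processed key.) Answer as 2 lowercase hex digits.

1b

Key hex bytes b4 3f 2c 94 is exactly B = 4 bytes: K' = b4 3f 2c 94.
K' ⊕ ipad = 82 09 1a a2.
Inner input = 82 09 1a a2 ∥ 3a 6f 2b.
Inner hash: sum = 130+9+26+162+58+111+43 = 539; mod 256 = 27 → 1b.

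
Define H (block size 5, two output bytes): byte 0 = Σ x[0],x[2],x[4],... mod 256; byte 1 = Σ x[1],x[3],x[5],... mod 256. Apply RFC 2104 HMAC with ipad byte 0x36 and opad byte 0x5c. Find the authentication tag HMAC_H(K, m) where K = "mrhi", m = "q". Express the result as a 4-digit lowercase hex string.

Key "mrhi" = 6d 72 68 69 is 4 bytes ≤ B = 5; zero-pad to 5 bytes: K' = 6d 72 68 69 00.
K' ⊕ ipad = 5b 44 5e 5f 36.  K' ⊕ opad = 31 2e 34 35 5c.
Inner input = (K'⊕ipad) ∥ m = 5b 44 5e 5f 36 ∥ 71.
Inner hash: even-index sum = 239 mod 256 = 239; odd-index sum = 276 mod 256 = 20 → ef 14.
Outer input = (K'⊕opad) ∥ inner = 31 2e 34 35 5c ∥ ef 14.
Outer hash (tag): even-index sum = 213 mod 256 = 213; odd-index sum = 338 mod 256 = 82 → d5 52.

d552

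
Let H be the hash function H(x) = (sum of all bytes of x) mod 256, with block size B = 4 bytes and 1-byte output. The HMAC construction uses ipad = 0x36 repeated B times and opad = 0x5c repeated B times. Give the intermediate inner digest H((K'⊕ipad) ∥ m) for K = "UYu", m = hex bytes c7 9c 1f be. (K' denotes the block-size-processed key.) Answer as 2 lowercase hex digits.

Key "UYu" = 55 59 75 is 3 bytes ≤ B = 4; zero-pad to 4 bytes: K' = 55 59 75 00.
K' ⊕ ipad = 63 6f 43 36.
Inner input = 63 6f 43 36 ∥ c7 9c 1f be.
Inner hash: sum = 99+111+67+54+199+156+31+190 = 907; mod 256 = 139 → 8b.

8b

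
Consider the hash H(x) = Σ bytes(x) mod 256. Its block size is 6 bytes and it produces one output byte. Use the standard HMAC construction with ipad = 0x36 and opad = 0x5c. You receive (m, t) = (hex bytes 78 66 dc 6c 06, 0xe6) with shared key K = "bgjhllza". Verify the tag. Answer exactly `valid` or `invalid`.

Key "bgjhllza" = 62 67 6a 68 6c 6c 7a 61 is 8 bytes > B = 6, so hash it first: H(key) = 4e, then zero-pad to 6 bytes: K' = 4e 00 00 00 00 00.
K' ⊕ ipad = 78 36 36 36 36 36; K' ⊕ opad = 12 5c 5c 5c 5c 5c.
Inner hash: sum = 120+54+54+54+54+54+120+102+220+108+6 = 946; mod 256 = 178 → b2.
Outer hash (recomputed tag): sum = 18+92+92+92+92+92+178 = 656; mod 256 = 144 → 90.
Recomputed tag = 90; claimed = e6 → mismatch.

invalid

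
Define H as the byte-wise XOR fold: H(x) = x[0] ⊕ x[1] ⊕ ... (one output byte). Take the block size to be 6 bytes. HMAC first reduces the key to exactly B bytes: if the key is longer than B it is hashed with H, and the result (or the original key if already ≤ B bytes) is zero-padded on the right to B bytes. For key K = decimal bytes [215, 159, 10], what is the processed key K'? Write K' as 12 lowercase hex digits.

d79f0a000000

Key decimal bytes [215, 159, 10] = d7 9f 0a is 3 bytes ≤ B = 6; zero-pad to 6 bytes: K' = d7 9f 0a 00 00 00.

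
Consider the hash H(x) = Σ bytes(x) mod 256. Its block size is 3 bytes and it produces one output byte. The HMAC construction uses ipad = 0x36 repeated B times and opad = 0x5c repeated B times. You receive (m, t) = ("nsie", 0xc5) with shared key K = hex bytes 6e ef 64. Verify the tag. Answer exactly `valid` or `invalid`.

Key hex bytes 6e ef 64 is exactly B = 3 bytes: K' = 6e ef 64.
K' ⊕ ipad = 58 d9 52; K' ⊕ opad = 32 b3 38.
Inner hash: sum = 88+217+82+110+115+105+101 = 818; mod 256 = 50 → 32.
Outer hash (recomputed tag): sum = 50+179+56+50 = 335; mod 256 = 79 → 4f.
Recomputed tag = 4f; claimed = c5 → mismatch.

invalid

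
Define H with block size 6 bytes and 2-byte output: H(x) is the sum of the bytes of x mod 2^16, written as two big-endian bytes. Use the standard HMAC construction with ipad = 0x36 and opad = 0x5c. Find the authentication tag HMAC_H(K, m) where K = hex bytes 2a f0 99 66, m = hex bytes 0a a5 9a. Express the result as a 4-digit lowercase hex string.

0372

Key hex bytes 2a f0 99 66 is 4 bytes ≤ B = 6; zero-pad to 6 bytes: K' = 2a f0 99 66 00 00.
K' ⊕ ipad = 1c c6 af 50 36 36.  K' ⊕ opad = 76 ac c5 3a 5c 5c.
Inner input = (K'⊕ipad) ∥ m = 1c c6 af 50 36 36 ∥ 0a a5 9a.
Inner hash: sum = 28+198+175+80+54+54+10+165+154 = 918 → 03 96.
Outer input = (K'⊕opad) ∥ inner = 76 ac c5 3a 5c 5c ∥ 03 96.
Outer hash (tag): sum = 118+172+197+58+92+92+3+150 = 882 → 03 72.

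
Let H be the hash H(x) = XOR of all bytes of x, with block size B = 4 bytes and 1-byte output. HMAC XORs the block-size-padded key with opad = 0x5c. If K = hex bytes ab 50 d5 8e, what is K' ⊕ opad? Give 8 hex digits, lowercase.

f70c89d2

Key hex bytes ab 50 d5 8e is exactly B = 4 bytes: K' = ab 50 d5 8e.
XOR each byte with 0x5c: ab⊕5c=f7, 50⊕5c=0c, d5⊕5c=89, 8e⊕5c=d2.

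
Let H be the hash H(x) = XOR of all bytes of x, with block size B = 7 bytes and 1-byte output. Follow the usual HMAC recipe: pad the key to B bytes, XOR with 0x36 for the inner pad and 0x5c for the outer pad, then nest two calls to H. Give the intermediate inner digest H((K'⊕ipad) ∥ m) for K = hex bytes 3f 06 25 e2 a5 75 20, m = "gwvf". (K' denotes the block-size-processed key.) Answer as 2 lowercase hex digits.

Key hex bytes 3f 06 25 e2 a5 75 20 is exactly B = 7 bytes: K' = 3f 06 25 e2 a5 75 20.
K' ⊕ ipad = 09 30 13 d4 93 43 16.
Inner input = 09 30 13 d4 93 43 16 ∥ 67 77 76 66.
Inner hash: XOR 09⊕30⊕13⊕d4⊕93⊕43⊕16⊕67⊕77⊕76⊕66 = 38.

38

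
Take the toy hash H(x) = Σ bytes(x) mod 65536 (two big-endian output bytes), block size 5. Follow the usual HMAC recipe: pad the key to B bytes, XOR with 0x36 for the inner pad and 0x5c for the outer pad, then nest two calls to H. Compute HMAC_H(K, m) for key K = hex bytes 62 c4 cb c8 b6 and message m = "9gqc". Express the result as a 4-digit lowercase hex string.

0325

Key hex bytes 62 c4 cb c8 b6 is exactly B = 5 bytes: K' = 62 c4 cb c8 b6.
K' ⊕ ipad = 54 f2 fd fe 80.  K' ⊕ opad = 3e 98 97 94 ea.
Inner input = (K'⊕ipad) ∥ m = 54 f2 fd fe 80 ∥ 39 67 71 63.
Inner hash: sum = 84+242+253+254+128+57+103+113+99 = 1333 → 05 35.
Outer input = (K'⊕opad) ∥ inner = 3e 98 97 94 ea ∥ 05 35.
Outer hash (tag): sum = 62+152+151+148+234+5+53 = 805 → 03 25.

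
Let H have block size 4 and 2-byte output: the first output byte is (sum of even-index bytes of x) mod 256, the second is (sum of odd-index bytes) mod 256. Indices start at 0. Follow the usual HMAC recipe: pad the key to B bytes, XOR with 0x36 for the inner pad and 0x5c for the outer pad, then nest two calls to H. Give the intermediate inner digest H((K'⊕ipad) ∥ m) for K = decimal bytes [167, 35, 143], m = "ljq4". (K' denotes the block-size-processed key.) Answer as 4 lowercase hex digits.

Key decimal bytes [167, 35, 143] = a7 23 8f is 3 bytes ≤ B = 4; zero-pad to 4 bytes: K' = a7 23 8f 00.
K' ⊕ ipad = 91 15 b9 36.
Inner input = 91 15 b9 36 ∥ 6c 6a 71 34.
Inner hash: even-index sum = 551 mod 256 = 39; odd-index sum = 233 mod 256 = 233 → 27 e9.

27e9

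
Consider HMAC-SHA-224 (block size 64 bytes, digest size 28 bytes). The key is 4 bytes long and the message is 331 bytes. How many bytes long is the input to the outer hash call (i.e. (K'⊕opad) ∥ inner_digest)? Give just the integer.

92

Key is 4 ≤ 64 bytes, zero-padded: |K'| = 64.
Outer input = (K'⊕opad) ∥ H(inner) → 64 + 28 = 92 bytes.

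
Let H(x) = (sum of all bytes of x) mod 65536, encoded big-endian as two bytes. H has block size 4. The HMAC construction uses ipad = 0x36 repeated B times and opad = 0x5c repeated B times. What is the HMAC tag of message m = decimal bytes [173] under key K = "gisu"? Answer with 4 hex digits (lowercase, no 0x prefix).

Key "gisu" = 67 69 73 75 is exactly B = 4 bytes: K' = 67 69 73 75.
K' ⊕ ipad = 51 5f 45 43.  K' ⊕ opad = 3b 35 2f 29.
Inner input = (K'⊕ipad) ∥ m = 51 5f 45 43 ∥ ad.
Inner hash: sum = 81+95+69+67+173 = 485 → 01 e5.
Outer input = (K'⊕opad) ∥ inner = 3b 35 2f 29 ∥ 01 e5.
Outer hash (tag): sum = 59+53+47+41+1+229 = 430 → 01 ae.

01ae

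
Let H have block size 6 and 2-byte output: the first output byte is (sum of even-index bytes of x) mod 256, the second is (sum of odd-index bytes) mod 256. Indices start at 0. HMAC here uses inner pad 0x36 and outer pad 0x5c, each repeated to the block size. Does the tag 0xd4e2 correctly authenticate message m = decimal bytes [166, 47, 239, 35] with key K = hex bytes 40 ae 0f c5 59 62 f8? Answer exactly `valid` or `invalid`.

invalid

Key hex bytes 40 ae 0f c5 59 62 f8 is 7 bytes > B = 6, so hash it first: H(key) = a0 d5, then zero-pad to 6 bytes: K' = a0 d5 00 00 00 00.
K' ⊕ ipad = 96 e3 36 36 36 36; K' ⊕ opad = fc 89 5c 5c 5c 5c.
Inner hash: even-index sum = 663 mod 256 = 151; odd-index sum = 417 mod 256 = 161 → 97 a1.
Outer hash (recomputed tag): even-index sum = 587 mod 256 = 75; odd-index sum = 482 mod 256 = 226 → 4b e2.
Recomputed tag = 4be2; claimed = d4e2 → mismatch.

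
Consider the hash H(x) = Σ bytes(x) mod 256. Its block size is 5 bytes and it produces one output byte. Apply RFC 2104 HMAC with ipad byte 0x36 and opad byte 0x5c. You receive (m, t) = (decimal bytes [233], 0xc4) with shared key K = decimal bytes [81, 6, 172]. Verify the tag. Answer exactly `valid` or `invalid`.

Key decimal bytes [81, 6, 172] = 51 06 ac is 3 bytes ≤ B = 5; zero-pad to 5 bytes: K' = 51 06 ac 00 00.
K' ⊕ ipad = 67 30 9a 36 36; K' ⊕ opad = 0d 5a f0 5c 5c.
Inner hash: sum = 103+48+154+54+54+233 = 646; mod 256 = 134 → 86.
Outer hash (recomputed tag): sum = 13+90+240+92+92+134 = 661; mod 256 = 149 → 95.
Recomputed tag = 95; claimed = c4 → mismatch.

invalid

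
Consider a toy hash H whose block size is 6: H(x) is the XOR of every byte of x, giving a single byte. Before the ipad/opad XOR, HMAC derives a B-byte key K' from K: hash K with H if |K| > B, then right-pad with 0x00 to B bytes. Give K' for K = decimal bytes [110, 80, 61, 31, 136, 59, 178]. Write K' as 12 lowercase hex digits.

1d0000000000

|K| = 7 > B = 6, so first hash the key.
H(K): XOR 6e⊕50⊕3d⊕1f⊕88⊕3b⊕b2 = 1d.
Zero-pad H(K) = 1d to 6 bytes: K' = 1d 00 00 00 00 00.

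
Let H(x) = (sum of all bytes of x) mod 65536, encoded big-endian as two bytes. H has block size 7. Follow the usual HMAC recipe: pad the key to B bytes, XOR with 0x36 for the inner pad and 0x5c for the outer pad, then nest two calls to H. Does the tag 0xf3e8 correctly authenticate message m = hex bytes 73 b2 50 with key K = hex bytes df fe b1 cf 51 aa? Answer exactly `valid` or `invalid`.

Key hex bytes df fe b1 cf 51 aa is 6 bytes ≤ B = 7; zero-pad to 7 bytes: K' = df fe b1 cf 51 aa 00.
K' ⊕ ipad = e9 c8 87 f9 67 9c 36; K' ⊕ opad = 83 a2 ed 93 0d f6 5c.
Inner hash: sum = 233+200+135+249+103+156+54+115+178+80 = 1503 → 05 df.
Outer hash (recomputed tag): sum = 131+162+237+147+13+246+92+5+223 = 1256 → 04 e8.
Recomputed tag = 04e8; claimed = f3e8 → mismatch.

invalid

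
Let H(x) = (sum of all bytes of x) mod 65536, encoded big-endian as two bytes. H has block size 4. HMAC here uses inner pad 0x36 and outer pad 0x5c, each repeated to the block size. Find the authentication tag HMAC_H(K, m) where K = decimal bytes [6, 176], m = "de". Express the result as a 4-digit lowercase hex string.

02ea

Key decimal bytes [6, 176] = 06 b0 is 2 bytes ≤ B = 4; zero-pad to 4 bytes: K' = 06 b0 00 00.
K' ⊕ ipad = 30 86 36 36.  K' ⊕ opad = 5a ec 5c 5c.
Inner input = (K'⊕ipad) ∥ m = 30 86 36 36 ∥ 64 65.
Inner hash: sum = 48+134+54+54+100+101 = 491 → 01 eb.
Outer input = (K'⊕opad) ∥ inner = 5a ec 5c 5c ∥ 01 eb.
Outer hash (tag): sum = 90+236+92+92+1+235 = 746 → 02 ea.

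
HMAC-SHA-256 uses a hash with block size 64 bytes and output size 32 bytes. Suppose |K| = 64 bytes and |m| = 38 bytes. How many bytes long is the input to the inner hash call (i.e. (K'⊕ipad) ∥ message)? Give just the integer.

102

Key is 64 ≤ 64 bytes, zero-padded: |K'| = 64.
Inner input = (K'⊕ipad) ∥ m → 64 + 38 = 102 bytes.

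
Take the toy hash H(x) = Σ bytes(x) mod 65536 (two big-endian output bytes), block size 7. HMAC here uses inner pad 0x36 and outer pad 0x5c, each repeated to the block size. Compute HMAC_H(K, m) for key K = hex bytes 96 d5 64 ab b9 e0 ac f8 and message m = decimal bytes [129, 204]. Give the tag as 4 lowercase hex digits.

Key hex bytes 96 d5 64 ab b9 e0 ac f8 is 8 bytes > B = 7, so hash it first: H(key) = 05 b7, then zero-pad to 7 bytes: K' = 05 b7 00 00 00 00 00.
K' ⊕ ipad = 33 81 36 36 36 36 36.  K' ⊕ opad = 59 eb 5c 5c 5c 5c 5c.
Inner input = (K'⊕ipad) ∥ m = 33 81 36 36 36 36 36 ∥ 81 cc.
Inner hash: sum = 51+129+54+54+54+54+54+129+204 = 783 → 03 0f.
Outer input = (K'⊕opad) ∥ inner = 59 eb 5c 5c 5c 5c 5c ∥ 03 0f.
Outer hash (tag): sum = 89+235+92+92+92+92+92+3+15 = 802 → 03 22.

0322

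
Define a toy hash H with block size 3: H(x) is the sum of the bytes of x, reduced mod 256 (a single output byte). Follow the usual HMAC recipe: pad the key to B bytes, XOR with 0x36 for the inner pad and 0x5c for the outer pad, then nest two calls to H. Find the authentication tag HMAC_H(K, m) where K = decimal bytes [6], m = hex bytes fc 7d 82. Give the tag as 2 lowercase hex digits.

a9

Key decimal bytes [6] = 06 is 1 byte ≤ B = 3; zero-pad to 3 bytes: K' = 06 00 00.
K' ⊕ ipad = 30 36 36.  K' ⊕ opad = 5a 5c 5c.
Inner input = (K'⊕ipad) ∥ m = 30 36 36 ∥ fc 7d 82.
Inner hash: sum = 48+54+54+252+125+130 = 663; mod 256 = 151 → 97.
Outer input = (K'⊕opad) ∥ inner = 5a 5c 5c ∥ 97.
Outer hash (tag): sum = 90+92+92+151 = 425; mod 256 = 169 → a9.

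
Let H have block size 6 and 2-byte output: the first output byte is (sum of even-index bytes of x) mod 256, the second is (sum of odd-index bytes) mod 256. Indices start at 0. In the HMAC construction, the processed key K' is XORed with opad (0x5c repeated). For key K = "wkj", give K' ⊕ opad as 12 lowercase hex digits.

Key "wkj" = 77 6b 6a is 3 bytes ≤ B = 6; zero-pad to 6 bytes: K' = 77 6b 6a 00 00 00.
XOR each byte with 0x5c: 77⊕5c=2b, 6b⊕5c=37, 6a⊕5c=36, 00⊕5c=5c, 00⊕5c=5c, 00⊕5c=5c.

2b37365c5c5c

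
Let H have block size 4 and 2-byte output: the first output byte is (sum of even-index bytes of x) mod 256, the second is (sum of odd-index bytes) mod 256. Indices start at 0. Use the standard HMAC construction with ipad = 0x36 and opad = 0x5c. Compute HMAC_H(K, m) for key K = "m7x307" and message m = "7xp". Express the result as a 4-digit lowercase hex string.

Key "m7x307" = 6d 37 78 33 30 37 is 6 bytes > B = 4, so hash it first: H(key) = 15 a1, then zero-pad to 4 bytes: K' = 15 a1 00 00.
K' ⊕ ipad = 23 97 36 36.  K' ⊕ opad = 49 fd 5c 5c.
Inner input = (K'⊕ipad) ∥ m = 23 97 36 36 ∥ 37 78 70.
Inner hash: even-index sum = 256 mod 256 = 0; odd-index sum = 325 mod 256 = 69 → 00 45.
Outer input = (K'⊕opad) ∥ inner = 49 fd 5c 5c ∥ 00 45.
Outer hash (tag): even-index sum = 165 mod 256 = 165; odd-index sum = 414 mod 256 = 158 → a5 9e.

a59e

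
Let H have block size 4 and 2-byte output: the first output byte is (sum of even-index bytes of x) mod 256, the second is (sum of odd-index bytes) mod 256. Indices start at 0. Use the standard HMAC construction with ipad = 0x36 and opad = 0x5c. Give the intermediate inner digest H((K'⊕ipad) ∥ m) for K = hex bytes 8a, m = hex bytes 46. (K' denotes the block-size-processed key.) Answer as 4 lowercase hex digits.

Key hex bytes 8a is 1 byte ≤ B = 4; zero-pad to 4 bytes: K' = 8a 00 00 00.
K' ⊕ ipad = bc 36 36 36.
Inner input = bc 36 36 36 ∥ 46.
Inner hash: even-index sum = 312 mod 256 = 56; odd-index sum = 108 mod 256 = 108 → 38 6c.

386c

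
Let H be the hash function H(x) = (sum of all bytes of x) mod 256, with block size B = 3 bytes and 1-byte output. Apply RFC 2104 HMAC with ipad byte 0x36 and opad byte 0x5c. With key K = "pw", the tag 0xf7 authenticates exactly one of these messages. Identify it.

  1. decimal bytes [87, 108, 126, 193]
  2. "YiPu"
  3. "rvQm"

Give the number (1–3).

Key "pw" = 70 77 is 2 bytes ≤ B = 3; zero-pad to 3 bytes: K' = 70 77 00.
K' ⊕ ipad = 46 41 36; K' ⊕ opad = 2c 2b 5c.
m1: inner = H(46 41 36 57 6c 7e c1) = bf; tag = H(2c 2b 5c bf) = 72
m2: inner = H(46 41 36 59 69 50 75) = 44; tag = H(2c 2b 5c 44) = f7 ← matches
m3: inner = H(46 41 36 72 76 51 6d) = 63; tag = H(2c 2b 5c 63) = 16

2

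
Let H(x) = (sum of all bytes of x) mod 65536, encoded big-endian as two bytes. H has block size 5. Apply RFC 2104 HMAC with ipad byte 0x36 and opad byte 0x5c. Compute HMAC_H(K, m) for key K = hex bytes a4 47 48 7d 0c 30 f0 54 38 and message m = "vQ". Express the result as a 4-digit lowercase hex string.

02a4

Key hex bytes a4 47 48 7d 0c 30 f0 54 38 is 9 bytes > B = 5, so hash it first: H(key) = 03 68, then zero-pad to 5 bytes: K' = 03 68 00 00 00.
K' ⊕ ipad = 35 5e 36 36 36.  K' ⊕ opad = 5f 34 5c 5c 5c.
Inner input = (K'⊕ipad) ∥ m = 35 5e 36 36 36 ∥ 76 51.
Inner hash: sum = 53+94+54+54+54+118+81 = 508 → 01 fc.
Outer input = (K'⊕opad) ∥ inner = 5f 34 5c 5c 5c ∥ 01 fc.
Outer hash (tag): sum = 95+52+92+92+92+1+252 = 676 → 02 a4.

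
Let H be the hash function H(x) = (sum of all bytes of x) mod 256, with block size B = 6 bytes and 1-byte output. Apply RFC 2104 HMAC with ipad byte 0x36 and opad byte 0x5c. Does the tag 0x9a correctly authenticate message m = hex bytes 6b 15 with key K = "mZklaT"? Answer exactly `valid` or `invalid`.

valid

Key "mZklaT" = 6d 5a 6b 6c 61 54 is exactly B = 6 bytes: K' = 6d 5a 6b 6c 61 54.
K' ⊕ ipad = 5b 6c 5d 5a 57 62; K' ⊕ opad = 31 06 37 30 3d 08.
Inner hash: sum = 91+108+93+90+87+98+107+21 = 695; mod 256 = 183 → b7.
Outer hash (recomputed tag): sum = 49+6+55+48+61+8+183 = 410; mod 256 = 154 → 9a.
Recomputed tag = 9a; claimed = 9a → match.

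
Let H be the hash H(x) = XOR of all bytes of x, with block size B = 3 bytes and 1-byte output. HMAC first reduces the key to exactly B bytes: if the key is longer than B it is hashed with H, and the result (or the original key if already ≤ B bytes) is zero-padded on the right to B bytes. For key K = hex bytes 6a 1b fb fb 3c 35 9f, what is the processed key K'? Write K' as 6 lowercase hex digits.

|K| = 7 > B = 3, so first hash the key.
H(K): XOR 6a⊕1b⊕fb⊕fb⊕3c⊕35⊕9f = e7.
Zero-pad H(K) = e7 to 3 bytes: K' = e7 00 00.

e70000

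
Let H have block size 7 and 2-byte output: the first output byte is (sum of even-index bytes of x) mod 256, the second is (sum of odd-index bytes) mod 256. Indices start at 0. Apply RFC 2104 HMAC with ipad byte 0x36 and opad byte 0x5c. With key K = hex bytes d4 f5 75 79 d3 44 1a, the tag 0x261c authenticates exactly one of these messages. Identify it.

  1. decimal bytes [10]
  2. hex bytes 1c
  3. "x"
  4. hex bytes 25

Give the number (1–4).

2

Key hex bytes d4 f5 75 79 d3 44 1a is exactly B = 7 bytes: K' = d4 f5 75 79 d3 44 1a.
K' ⊕ ipad = e2 c3 43 4f e5 72 2c; K' ⊕ opad = 88 a9 29 25 8f 18 46.
m1: inner = H(e2 c3 43 4f e5 72 2c 0a) = 36 8e; tag = H(88 a9 29 25 8f 18 46 36 8e) = 141c
m2: inner = H(e2 c3 43 4f e5 72 2c 1c) = 36 a0; tag = H(88 a9 29 25 8f 18 46 36 a0) = 261c ← matches
m3: inner = H(e2 c3 43 4f e5 72 2c 78) = 36 fc; tag = H(88 a9 29 25 8f 18 46 36 fc) = 821c
m4: inner = H(e2 c3 43 4f e5 72 2c 25) = 36 a9; tag = H(88 a9 29 25 8f 18 46 36 a9) = 2f1c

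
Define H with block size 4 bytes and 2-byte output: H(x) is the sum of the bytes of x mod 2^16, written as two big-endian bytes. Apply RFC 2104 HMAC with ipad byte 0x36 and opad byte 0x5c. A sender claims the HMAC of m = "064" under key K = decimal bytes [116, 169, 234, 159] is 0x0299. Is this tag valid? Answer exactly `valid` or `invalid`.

valid

Key decimal bytes [116, 169, 234, 159] = 74 a9 ea 9f is exactly B = 4 bytes: K' = 74 a9 ea 9f.
K' ⊕ ipad = 42 9f dc a9; K' ⊕ opad = 28 f5 b6 c3.
Inner hash: sum = 66+159+220+169+48+54+52 = 768 → 03 00.
Outer hash (recomputed tag): sum = 40+245+182+195+3+0 = 665 → 02 99.
Recomputed tag = 0299; claimed = 0299 → match.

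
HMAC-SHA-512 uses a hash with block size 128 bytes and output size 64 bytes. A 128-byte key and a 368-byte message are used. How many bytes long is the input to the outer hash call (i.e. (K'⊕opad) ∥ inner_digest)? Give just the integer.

Key is 128 ≤ 128 bytes, zero-padded: |K'| = 128.
Outer input = (K'⊕opad) ∥ H(inner) → 128 + 64 = 192 bytes.

192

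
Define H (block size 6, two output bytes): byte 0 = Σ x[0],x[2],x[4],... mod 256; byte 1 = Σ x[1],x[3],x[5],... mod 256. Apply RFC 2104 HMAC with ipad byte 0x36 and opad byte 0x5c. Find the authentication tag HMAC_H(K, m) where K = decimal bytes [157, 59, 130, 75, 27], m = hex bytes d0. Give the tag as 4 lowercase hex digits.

429a

Key decimal bytes [157, 59, 130, 75, 27] = 9d 3b 82 4b 1b is 5 bytes ≤ B = 6; zero-pad to 6 bytes: K' = 9d 3b 82 4b 1b 00.
K' ⊕ ipad = ab 0d b4 7d 2d 36.  K' ⊕ opad = c1 67 de 17 47 5c.
Inner input = (K'⊕ipad) ∥ m = ab 0d b4 7d 2d 36 ∥ d0.
Inner hash: even-index sum = 604 mod 256 = 92; odd-index sum = 192 mod 256 = 192 → 5c c0.
Outer input = (K'⊕opad) ∥ inner = c1 67 de 17 47 5c ∥ 5c c0.
Outer hash (tag): even-index sum = 578 mod 256 = 66; odd-index sum = 410 mod 256 = 154 → 42 9a.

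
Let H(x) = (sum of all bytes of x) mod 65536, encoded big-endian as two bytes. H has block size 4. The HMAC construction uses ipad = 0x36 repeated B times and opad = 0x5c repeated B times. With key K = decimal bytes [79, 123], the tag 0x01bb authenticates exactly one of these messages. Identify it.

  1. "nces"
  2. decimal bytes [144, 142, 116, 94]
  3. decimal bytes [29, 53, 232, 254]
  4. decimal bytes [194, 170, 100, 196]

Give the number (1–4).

Key decimal bytes [79, 123] = 4f 7b is 2 bytes ≤ B = 4; zero-pad to 4 bytes: K' = 4f 7b 00 00.
K' ⊕ ipad = 79 4d 36 36; K' ⊕ opad = 13 27 5c 5c.
m1: inner = H(79 4d 36 36 6e 63 65 73) = 02 db; tag = H(13 27 5c 5c 02 db) = 01cf
m2: inner = H(79 4d 36 36 90 8e 74 5e) = 03 22; tag = H(13 27 5c 5c 03 22) = 0117
m3: inner = H(79 4d 36 36 1d 35 e8 fe) = 03 6a; tag = H(13 27 5c 5c 03 6a) = 015f
m4: inner = H(79 4d 36 36 c2 aa 64 c4) = 03 c6; tag = H(13 27 5c 5c 03 c6) = 01bb ← matches

4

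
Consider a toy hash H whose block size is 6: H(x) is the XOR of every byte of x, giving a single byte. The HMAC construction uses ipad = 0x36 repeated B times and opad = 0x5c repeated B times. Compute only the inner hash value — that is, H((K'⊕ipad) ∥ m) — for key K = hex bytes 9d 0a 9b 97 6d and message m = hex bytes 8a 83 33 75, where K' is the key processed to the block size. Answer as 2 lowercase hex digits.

b9

Key hex bytes 9d 0a 9b 97 6d is 5 bytes ≤ B = 6; zero-pad to 6 bytes: K' = 9d 0a 9b 97 6d 00.
K' ⊕ ipad = ab 3c ad a1 5b 36.
Inner input = ab 3c ad a1 5b 36 ∥ 8a 83 33 75.
Inner hash: XOR ab⊕3c⊕ad⊕a1⊕5b⊕36⊕8a⊕83⊕33⊕75 = b9.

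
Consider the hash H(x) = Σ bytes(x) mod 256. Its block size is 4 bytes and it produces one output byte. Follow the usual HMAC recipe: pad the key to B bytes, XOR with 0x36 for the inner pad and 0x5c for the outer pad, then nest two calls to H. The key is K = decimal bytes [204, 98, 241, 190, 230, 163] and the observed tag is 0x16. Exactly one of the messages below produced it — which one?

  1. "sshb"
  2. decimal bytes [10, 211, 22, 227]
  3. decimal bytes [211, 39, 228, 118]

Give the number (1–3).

2

Key decimal bytes [204, 98, 241, 190, 230, 163] = cc 62 f1 be e6 a3 is 6 bytes > B = 4, so hash it first: H(key) = 66, then zero-pad to 4 bytes: K' = 66 00 00 00.
K' ⊕ ipad = 50 36 36 36; K' ⊕ opad = 3a 5c 5c 5c.
m1: inner = H(50 36 36 36 73 73 68 62) = a2; tag = H(3a 5c 5c 5c a2) = f0
m2: inner = H(50 36 36 36 0a d3 16 e3) = c8; tag = H(3a 5c 5c 5c c8) = 16 ← matches
m3: inner = H(50 36 36 36 d3 27 e4 76) = 46; tag = H(3a 5c 5c 5c 46) = 94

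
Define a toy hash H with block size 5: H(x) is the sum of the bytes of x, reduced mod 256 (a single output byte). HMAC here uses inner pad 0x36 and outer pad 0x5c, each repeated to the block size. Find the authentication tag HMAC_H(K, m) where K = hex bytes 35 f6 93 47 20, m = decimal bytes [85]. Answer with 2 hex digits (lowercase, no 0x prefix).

Key hex bytes 35 f6 93 47 20 is exactly B = 5 bytes: K' = 35 f6 93 47 20.
K' ⊕ ipad = 03 c0 a5 71 16.  K' ⊕ opad = 69 aa cf 1b 7c.
Inner input = (K'⊕ipad) ∥ m = 03 c0 a5 71 16 ∥ 55.
Inner hash: sum = 3+192+165+113+22+85 = 580; mod 256 = 68 → 44.
Outer input = (K'⊕opad) ∥ inner = 69 aa cf 1b 7c ∥ 44.
Outer hash (tag): sum = 105+170+207+27+124+68 = 701; mod 256 = 189 → bd.

bd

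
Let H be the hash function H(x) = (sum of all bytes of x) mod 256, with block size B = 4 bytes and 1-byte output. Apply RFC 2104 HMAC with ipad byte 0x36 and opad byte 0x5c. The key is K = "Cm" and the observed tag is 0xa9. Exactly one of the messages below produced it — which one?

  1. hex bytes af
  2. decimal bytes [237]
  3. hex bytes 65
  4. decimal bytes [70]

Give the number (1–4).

Key "Cm" = 43 6d is 2 bytes ≤ B = 4; zero-pad to 4 bytes: K' = 43 6d 00 00.
K' ⊕ ipad = 75 5b 36 36; K' ⊕ opad = 1f 31 5c 5c.
m1: inner = H(75 5b 36 36 af) = eb; tag = H(1f 31 5c 5c eb) = f3
m2: inner = H(75 5b 36 36 ed) = 29; tag = H(1f 31 5c 5c 29) = 31
m3: inner = H(75 5b 36 36 65) = a1; tag = H(1f 31 5c 5c a1) = a9 ← matches
m4: inner = H(75 5b 36 36 46) = 82; tag = H(1f 31 5c 5c 82) = 8a

3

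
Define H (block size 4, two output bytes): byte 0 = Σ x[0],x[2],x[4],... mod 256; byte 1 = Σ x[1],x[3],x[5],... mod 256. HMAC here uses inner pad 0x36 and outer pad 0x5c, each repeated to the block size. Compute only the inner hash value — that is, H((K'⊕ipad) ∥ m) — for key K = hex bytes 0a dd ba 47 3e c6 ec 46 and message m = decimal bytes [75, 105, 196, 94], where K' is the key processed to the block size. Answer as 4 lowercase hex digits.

1d03

Key hex bytes 0a dd ba 47 3e c6 ec 46 is 8 bytes > B = 4, so hash it first: H(key) = ee 30, then zero-pad to 4 bytes: K' = ee 30 00 00.
K' ⊕ ipad = d8 06 36 36.
Inner input = d8 06 36 36 ∥ 4b 69 c4 5e.
Inner hash: even-index sum = 541 mod 256 = 29; odd-index sum = 259 mod 256 = 3 → 1d 03.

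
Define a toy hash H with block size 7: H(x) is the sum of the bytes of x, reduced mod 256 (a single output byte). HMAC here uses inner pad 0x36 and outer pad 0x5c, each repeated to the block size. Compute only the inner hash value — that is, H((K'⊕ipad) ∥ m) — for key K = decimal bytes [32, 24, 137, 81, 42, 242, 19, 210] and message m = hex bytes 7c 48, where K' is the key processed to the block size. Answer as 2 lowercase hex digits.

2d

Key decimal bytes [32, 24, 137, 81, 42, 242, 19, 210] = 20 18 89 51 2a f2 13 d2 is 8 bytes > B = 7, so hash it first: H(key) = 13, then zero-pad to 7 bytes: K' = 13 00 00 00 00 00 00.
K' ⊕ ipad = 25 36 36 36 36 36 36.
Inner input = 25 36 36 36 36 36 36 ∥ 7c 48.
Inner hash: sum = 37+54+54+54+54+54+54+124+72 = 557; mod 256 = 45 → 2d.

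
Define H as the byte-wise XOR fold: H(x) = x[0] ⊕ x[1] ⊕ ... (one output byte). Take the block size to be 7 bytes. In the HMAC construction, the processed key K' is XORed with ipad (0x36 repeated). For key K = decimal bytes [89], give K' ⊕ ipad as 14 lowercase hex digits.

6f363636363636

Key decimal bytes [89] = 59 is 1 byte ≤ B = 7; zero-pad to 7 bytes: K' = 59 00 00 00 00 00 00.
XOR each byte with 0x36: 59⊕36=6f, 00⊕36=36, 00⊕36=36, 00⊕36=36, 00⊕36=36, 00⊕36=36, 00⊕36=36.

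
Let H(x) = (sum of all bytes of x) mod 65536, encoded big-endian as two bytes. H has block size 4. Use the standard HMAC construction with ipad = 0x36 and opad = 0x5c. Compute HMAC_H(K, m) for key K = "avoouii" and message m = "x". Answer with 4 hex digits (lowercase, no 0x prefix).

Key "avoouii" = 61 76 6f 6f 75 69 69 is 7 bytes > B = 4, so hash it first: H(key) = 02 fc, then zero-pad to 4 bytes: K' = 02 fc 00 00.
K' ⊕ ipad = 34 ca 36 36.  K' ⊕ opad = 5e a0 5c 5c.
Inner input = (K'⊕ipad) ∥ m = 34 ca 36 36 ∥ 78.
Inner hash: sum = 52+202+54+54+120 = 482 → 01 e2.
Outer input = (K'⊕opad) ∥ inner = 5e a0 5c 5c ∥ 01 e2.
Outer hash (tag): sum = 94+160+92+92+1+226 = 665 → 02 99.

0299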